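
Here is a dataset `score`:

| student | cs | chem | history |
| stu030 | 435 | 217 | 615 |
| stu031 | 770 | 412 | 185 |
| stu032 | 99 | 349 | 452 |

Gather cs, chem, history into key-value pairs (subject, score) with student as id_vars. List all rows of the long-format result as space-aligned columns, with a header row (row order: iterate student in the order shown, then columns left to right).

student  subject  score
stu030   cs       435  
stu030   chem     217  
stu030   history  615  
stu031   cs       770  
stu031   chem     412  
stu031   history  185  
stu032   cs       99   
stu032   chem     349  
stu032   history  452  

Each (student, column) pair becomes one row: 3 × 3 = 9 rows.
For example, (stu030, cs) → score=435.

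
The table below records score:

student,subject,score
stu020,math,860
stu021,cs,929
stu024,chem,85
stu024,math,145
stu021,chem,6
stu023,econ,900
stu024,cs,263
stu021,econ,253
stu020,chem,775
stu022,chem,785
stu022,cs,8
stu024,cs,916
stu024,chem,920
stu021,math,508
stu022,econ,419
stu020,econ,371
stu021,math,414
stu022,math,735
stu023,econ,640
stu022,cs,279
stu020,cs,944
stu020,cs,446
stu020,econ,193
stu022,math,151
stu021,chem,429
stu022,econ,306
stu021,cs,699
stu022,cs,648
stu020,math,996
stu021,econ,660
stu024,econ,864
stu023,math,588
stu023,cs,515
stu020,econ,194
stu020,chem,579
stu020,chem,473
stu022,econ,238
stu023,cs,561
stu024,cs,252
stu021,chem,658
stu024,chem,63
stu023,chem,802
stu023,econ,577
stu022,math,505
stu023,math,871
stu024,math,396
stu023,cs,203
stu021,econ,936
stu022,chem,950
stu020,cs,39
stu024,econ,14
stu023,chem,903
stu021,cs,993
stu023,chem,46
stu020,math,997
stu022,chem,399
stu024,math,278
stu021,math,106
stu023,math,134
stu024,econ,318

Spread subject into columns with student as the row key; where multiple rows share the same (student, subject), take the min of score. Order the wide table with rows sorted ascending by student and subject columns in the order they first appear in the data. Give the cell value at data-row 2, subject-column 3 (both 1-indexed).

6

With rows sorted ascending by student, row 2 is student=stu021. subject columns in first-appearance order: math, cs, chem, econ; column 3 is chem.
Long rows with student=stu021, subject=chem: min(6, 429, 658) = 6.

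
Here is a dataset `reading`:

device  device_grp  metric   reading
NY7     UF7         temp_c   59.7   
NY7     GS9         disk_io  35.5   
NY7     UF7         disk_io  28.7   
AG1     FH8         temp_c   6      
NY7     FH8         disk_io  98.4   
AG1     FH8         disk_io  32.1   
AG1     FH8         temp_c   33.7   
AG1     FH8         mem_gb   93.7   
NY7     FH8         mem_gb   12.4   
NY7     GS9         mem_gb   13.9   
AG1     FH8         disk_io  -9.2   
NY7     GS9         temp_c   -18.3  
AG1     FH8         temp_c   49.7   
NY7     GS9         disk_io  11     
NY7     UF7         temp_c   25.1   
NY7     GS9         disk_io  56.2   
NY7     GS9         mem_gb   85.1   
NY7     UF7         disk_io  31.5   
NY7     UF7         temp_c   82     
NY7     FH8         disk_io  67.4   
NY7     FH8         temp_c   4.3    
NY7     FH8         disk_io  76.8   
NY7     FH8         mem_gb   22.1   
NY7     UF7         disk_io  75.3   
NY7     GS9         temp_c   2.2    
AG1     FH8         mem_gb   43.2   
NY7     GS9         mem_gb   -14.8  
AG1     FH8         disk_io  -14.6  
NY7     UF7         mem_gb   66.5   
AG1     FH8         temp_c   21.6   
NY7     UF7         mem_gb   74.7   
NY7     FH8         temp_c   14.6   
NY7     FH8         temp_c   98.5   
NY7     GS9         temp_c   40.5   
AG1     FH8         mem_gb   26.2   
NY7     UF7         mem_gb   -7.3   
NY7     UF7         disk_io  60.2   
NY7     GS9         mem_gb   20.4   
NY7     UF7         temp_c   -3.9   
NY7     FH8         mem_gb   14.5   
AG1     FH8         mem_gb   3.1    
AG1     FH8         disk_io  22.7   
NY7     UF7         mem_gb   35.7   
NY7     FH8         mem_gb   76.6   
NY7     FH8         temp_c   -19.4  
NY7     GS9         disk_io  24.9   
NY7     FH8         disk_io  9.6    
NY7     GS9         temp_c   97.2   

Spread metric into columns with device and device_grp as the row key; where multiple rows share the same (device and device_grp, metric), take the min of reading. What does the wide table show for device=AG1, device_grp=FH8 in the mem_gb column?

3.1

Rows with device=AG1, device_grp=FH8 and metric=mem_gb: reading values are 93.7, 43.2, 26.2, 3.1.
min(93.7, 43.2, 26.2, 3.1) = 3.1.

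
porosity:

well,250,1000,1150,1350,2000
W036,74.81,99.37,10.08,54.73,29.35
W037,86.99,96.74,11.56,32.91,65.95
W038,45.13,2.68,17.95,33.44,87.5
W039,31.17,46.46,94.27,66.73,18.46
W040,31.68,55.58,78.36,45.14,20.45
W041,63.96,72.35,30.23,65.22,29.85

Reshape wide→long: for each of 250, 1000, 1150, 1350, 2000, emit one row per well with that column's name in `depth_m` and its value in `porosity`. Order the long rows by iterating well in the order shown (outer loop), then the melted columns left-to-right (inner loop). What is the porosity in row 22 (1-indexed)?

55.58

30 rows total (6 × 5). Row 22: index ⌊(22-1)/5⌋ = 4 into well → W040; (22-1) mod 5 = 1 into the melted columns → 1000.
So row 22 is (W040, 1000, 55.58); porosity = 55.58.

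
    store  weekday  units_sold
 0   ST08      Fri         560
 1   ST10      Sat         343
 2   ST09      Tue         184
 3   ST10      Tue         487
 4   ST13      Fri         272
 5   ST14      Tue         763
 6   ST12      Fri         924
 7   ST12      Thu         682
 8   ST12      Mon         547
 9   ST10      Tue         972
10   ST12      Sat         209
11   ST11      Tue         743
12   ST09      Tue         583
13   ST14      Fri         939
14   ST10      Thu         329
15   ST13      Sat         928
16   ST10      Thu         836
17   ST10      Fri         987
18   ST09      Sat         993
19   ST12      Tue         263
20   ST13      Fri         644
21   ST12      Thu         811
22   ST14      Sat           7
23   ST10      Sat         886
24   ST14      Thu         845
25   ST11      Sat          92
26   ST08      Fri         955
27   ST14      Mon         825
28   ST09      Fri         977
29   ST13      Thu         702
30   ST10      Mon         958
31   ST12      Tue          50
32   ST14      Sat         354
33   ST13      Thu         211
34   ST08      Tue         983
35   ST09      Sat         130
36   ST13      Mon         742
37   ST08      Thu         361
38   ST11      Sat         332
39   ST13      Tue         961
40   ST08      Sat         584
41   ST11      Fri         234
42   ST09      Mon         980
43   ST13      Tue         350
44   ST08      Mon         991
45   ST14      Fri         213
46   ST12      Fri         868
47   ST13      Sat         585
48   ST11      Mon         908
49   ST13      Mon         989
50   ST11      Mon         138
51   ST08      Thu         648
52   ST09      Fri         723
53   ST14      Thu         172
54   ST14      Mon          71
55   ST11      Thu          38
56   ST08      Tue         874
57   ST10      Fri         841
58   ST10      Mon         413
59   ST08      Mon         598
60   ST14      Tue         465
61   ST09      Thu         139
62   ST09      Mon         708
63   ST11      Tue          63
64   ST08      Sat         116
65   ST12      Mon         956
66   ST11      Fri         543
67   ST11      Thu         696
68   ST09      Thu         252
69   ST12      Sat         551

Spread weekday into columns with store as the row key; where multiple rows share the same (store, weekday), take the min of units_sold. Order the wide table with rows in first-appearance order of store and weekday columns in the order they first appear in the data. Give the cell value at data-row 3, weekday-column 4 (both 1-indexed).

With rows in first-appearance order of store, row 3 is store=ST09. weekday columns in first-appearance order: Fri, Sat, Tue, Thu, Mon; column 4 is Thu.
Long rows with store=ST09, weekday=Thu: min(139, 252) = 139.

139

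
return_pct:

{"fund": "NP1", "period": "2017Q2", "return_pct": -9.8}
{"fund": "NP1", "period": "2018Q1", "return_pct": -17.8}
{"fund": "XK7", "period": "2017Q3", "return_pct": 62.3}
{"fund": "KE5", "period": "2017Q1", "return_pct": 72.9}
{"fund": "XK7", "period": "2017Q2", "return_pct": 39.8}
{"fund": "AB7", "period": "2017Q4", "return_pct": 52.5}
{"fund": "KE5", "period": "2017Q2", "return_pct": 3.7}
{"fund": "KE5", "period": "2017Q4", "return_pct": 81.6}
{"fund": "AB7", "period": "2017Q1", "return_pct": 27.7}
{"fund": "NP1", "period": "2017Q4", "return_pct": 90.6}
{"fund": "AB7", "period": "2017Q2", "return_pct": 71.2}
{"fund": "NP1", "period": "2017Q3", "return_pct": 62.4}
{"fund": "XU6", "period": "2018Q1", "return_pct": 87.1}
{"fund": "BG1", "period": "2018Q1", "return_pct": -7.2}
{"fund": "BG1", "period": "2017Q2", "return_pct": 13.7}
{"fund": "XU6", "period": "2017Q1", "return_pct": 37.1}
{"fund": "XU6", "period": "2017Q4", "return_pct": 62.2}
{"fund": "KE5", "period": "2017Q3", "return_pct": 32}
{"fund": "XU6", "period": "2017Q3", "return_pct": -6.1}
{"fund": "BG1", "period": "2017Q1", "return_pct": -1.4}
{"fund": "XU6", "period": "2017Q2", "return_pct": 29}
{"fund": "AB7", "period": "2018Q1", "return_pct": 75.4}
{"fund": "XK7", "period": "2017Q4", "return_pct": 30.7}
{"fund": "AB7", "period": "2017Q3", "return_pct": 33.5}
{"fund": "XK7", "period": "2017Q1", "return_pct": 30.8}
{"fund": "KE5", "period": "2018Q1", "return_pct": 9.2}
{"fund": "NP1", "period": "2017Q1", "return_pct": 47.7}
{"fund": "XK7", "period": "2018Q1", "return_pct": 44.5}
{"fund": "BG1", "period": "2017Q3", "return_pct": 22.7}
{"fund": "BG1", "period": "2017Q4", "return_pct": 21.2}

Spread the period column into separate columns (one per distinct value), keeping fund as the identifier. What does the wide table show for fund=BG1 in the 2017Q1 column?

Wide layout: rows indexed by fund, columns are the 5 distinct period values (2017Q2, 2018Q1, 2017Q3, 2017Q1, 2017Q4).
Cell (fund=BG1, period=2017Q1) draws from the long row where fund=BG1 and period=2017Q1, which has return_pct=-1.4.

-1.4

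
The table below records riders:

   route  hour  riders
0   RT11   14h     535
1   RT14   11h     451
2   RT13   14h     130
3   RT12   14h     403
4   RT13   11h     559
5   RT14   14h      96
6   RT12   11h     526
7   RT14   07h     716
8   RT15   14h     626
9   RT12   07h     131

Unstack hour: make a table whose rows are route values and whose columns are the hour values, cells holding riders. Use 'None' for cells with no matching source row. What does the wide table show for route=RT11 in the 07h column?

No long-format row has route=RT11 and hour=07h, so the cell is None.

None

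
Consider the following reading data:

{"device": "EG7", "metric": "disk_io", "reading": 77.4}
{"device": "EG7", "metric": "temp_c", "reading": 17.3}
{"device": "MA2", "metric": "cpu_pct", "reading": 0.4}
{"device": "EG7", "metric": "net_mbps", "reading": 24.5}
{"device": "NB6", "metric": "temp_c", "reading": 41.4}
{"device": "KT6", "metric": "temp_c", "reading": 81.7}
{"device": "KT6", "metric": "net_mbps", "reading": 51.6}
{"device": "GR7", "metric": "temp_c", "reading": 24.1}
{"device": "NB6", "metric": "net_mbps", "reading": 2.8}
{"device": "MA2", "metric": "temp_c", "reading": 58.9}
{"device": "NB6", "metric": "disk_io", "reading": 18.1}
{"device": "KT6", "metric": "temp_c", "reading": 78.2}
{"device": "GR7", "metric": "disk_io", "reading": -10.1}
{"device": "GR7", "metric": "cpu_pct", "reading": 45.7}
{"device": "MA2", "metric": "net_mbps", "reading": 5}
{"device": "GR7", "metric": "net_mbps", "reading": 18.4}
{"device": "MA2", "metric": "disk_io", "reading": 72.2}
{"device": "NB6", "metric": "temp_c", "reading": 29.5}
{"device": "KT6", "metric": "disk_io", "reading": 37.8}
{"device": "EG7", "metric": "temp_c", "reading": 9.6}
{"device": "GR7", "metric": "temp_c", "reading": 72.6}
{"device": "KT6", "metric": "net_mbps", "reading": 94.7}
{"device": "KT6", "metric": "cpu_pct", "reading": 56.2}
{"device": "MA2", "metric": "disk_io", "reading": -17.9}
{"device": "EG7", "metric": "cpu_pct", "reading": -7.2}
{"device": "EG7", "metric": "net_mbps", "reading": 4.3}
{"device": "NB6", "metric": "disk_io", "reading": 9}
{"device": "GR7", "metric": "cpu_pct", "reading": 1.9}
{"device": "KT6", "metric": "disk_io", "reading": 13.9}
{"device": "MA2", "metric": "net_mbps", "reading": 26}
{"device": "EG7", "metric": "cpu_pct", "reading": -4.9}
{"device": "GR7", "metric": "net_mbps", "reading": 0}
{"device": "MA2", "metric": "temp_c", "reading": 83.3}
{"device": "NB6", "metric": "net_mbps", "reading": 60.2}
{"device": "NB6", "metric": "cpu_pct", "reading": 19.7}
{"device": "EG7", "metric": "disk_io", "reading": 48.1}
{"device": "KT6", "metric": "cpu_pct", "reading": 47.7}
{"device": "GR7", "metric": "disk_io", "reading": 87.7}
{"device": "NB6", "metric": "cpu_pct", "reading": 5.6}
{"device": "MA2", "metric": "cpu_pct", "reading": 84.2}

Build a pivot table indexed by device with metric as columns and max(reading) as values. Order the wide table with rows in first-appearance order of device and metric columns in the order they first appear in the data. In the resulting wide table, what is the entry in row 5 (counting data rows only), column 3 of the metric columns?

45.7

With rows in first-appearance order of device, row 5 is device=GR7. metric columns in first-appearance order: disk_io, temp_c, cpu_pct, net_mbps; column 3 is cpu_pct.
Long rows with device=GR7, metric=cpu_pct: max(45.7, 1.9) = 45.7.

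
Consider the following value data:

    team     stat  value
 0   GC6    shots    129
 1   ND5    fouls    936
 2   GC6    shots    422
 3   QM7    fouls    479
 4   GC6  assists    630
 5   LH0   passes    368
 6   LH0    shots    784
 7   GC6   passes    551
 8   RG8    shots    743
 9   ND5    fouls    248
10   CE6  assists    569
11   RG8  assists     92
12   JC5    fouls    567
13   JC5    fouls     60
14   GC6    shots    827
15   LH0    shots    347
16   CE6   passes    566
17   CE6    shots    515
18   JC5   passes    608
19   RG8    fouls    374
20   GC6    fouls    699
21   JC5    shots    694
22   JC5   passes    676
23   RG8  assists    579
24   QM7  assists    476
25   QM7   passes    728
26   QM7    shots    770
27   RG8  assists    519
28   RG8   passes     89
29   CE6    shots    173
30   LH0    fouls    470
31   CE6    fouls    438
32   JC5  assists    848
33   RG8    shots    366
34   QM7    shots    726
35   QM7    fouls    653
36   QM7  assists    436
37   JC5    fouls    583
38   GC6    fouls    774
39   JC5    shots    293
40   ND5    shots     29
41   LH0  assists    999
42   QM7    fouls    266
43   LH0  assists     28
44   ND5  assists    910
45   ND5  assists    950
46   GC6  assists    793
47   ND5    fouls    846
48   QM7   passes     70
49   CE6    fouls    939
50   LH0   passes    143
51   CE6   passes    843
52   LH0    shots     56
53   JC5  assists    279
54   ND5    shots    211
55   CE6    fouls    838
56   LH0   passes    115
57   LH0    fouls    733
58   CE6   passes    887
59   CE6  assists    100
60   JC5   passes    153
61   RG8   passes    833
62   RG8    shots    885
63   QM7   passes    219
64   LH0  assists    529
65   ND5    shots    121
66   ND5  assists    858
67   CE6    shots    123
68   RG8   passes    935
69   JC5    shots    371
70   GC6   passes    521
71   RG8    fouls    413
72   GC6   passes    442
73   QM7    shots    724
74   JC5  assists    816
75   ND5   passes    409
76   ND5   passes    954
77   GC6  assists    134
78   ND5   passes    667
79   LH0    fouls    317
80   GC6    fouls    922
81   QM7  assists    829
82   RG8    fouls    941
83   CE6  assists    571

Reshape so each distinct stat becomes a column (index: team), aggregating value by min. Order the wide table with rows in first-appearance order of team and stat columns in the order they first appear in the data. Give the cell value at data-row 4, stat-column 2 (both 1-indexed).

317

With rows in first-appearance order of team, row 4 is team=LH0. stat columns in first-appearance order: shots, fouls, assists, passes; column 2 is fouls.
Long rows with team=LH0, stat=fouls: min(470, 733, 317) = 317.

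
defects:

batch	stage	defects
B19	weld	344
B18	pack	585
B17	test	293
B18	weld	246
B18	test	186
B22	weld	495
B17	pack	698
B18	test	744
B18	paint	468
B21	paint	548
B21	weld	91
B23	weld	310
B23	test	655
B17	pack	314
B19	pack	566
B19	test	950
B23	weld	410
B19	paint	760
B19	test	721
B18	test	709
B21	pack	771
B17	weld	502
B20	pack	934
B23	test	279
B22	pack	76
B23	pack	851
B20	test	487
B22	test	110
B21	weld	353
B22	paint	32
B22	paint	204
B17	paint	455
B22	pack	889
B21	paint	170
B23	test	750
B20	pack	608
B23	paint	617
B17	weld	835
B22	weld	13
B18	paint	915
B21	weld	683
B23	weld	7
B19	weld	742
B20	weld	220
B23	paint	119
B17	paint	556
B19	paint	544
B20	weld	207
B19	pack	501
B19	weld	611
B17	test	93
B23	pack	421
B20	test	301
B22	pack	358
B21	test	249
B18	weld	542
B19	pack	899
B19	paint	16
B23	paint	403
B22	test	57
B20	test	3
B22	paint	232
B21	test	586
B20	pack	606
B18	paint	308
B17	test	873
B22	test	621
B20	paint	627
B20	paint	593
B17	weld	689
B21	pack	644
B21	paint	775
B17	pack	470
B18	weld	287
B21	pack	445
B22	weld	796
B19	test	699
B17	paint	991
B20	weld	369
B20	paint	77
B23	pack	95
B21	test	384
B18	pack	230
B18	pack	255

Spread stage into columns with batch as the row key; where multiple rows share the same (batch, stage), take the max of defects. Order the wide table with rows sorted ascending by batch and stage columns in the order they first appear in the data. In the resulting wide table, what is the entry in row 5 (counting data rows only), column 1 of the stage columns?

683

With rows sorted ascending by batch, row 5 is batch=B21. stage columns in first-appearance order: weld, pack, test, paint; column 1 is weld.
Long rows with batch=B21, stage=weld: max(91, 353, 683) = 683.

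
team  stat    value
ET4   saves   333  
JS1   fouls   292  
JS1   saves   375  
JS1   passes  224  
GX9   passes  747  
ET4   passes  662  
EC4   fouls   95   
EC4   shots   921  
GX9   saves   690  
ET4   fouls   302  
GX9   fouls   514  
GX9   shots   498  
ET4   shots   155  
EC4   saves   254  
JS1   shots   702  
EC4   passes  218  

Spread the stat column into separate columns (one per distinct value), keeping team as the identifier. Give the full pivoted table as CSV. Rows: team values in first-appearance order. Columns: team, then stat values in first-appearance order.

Columns: team plus the 4 distinct stat values (saves, fouls, passes, shots).
For example, row ET4 column saves takes value=333 from the long row (ET4, saves).

team,saves,fouls,passes,shots
ET4,333,302,662,155
JS1,375,292,224,702
GX9,690,514,747,498
EC4,254,95,218,921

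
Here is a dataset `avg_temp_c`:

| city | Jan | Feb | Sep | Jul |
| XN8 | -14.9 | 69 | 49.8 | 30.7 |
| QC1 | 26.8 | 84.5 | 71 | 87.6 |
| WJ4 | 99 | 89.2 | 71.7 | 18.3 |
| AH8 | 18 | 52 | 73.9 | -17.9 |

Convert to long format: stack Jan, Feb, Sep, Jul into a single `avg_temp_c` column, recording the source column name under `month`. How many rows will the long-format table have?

16

4 city values × 4 melted columns = 16 rows.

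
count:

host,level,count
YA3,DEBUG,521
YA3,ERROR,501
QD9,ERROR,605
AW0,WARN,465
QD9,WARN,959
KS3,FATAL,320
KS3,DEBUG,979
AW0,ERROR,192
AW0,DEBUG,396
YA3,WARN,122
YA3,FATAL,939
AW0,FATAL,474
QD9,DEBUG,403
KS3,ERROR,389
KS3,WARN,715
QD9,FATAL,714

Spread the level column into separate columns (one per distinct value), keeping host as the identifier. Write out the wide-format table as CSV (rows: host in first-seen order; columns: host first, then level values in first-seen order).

Columns: host plus the 4 distinct level values (DEBUG, ERROR, WARN, FATAL).
For example, row YA3 column DEBUG takes count=521 from the long row (YA3, DEBUG).

host,DEBUG,ERROR,WARN,FATAL
YA3,521,501,122,939
QD9,403,605,959,714
AW0,396,192,465,474
KS3,979,389,715,320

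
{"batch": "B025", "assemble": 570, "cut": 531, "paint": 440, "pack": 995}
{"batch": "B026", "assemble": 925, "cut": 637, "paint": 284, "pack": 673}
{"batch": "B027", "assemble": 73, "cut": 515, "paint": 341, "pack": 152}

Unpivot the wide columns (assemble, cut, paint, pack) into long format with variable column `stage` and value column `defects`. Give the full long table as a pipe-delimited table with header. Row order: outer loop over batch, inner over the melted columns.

| batch | stage | defects |
| B025 | assemble | 570 |
| B025 | cut | 531 |
| B025 | paint | 440 |
| B025 | pack | 995 |
| B026 | assemble | 925 |
| B026 | cut | 637 |
| B026 | paint | 284 |
| B026 | pack | 673 |
| B027 | assemble | 73 |
| B027 | cut | 515 |
| B027 | paint | 341 |
| B027 | pack | 152 |

Each (batch, column) pair becomes one row: 3 × 4 = 12 rows.
For example, (B025, assemble) → defects=570.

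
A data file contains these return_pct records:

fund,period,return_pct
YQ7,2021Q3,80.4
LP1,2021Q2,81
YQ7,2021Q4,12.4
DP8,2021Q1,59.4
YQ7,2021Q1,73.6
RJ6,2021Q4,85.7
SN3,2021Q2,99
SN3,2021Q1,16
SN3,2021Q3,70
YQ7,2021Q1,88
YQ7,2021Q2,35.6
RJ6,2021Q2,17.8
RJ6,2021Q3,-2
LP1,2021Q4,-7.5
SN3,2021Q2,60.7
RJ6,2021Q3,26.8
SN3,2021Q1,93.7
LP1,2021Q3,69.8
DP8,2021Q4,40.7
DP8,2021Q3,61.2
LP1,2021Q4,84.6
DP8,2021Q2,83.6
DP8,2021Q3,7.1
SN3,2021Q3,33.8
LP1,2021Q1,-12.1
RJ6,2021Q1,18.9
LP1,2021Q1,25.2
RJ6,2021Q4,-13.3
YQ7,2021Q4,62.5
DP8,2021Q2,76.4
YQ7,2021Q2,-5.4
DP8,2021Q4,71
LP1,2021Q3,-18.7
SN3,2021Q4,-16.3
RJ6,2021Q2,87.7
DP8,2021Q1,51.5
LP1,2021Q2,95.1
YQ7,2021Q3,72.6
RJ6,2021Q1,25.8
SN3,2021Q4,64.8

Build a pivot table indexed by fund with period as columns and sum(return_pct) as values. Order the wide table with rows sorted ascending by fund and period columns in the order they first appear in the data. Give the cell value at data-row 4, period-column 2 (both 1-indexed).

159.7

With rows sorted ascending by fund, row 4 is fund=SN3. period columns in first-appearance order: 2021Q3, 2021Q2, 2021Q4, 2021Q1; column 2 is 2021Q2.
Long rows with fund=SN3, period=2021Q2: 99 + 60.7 = 159.7.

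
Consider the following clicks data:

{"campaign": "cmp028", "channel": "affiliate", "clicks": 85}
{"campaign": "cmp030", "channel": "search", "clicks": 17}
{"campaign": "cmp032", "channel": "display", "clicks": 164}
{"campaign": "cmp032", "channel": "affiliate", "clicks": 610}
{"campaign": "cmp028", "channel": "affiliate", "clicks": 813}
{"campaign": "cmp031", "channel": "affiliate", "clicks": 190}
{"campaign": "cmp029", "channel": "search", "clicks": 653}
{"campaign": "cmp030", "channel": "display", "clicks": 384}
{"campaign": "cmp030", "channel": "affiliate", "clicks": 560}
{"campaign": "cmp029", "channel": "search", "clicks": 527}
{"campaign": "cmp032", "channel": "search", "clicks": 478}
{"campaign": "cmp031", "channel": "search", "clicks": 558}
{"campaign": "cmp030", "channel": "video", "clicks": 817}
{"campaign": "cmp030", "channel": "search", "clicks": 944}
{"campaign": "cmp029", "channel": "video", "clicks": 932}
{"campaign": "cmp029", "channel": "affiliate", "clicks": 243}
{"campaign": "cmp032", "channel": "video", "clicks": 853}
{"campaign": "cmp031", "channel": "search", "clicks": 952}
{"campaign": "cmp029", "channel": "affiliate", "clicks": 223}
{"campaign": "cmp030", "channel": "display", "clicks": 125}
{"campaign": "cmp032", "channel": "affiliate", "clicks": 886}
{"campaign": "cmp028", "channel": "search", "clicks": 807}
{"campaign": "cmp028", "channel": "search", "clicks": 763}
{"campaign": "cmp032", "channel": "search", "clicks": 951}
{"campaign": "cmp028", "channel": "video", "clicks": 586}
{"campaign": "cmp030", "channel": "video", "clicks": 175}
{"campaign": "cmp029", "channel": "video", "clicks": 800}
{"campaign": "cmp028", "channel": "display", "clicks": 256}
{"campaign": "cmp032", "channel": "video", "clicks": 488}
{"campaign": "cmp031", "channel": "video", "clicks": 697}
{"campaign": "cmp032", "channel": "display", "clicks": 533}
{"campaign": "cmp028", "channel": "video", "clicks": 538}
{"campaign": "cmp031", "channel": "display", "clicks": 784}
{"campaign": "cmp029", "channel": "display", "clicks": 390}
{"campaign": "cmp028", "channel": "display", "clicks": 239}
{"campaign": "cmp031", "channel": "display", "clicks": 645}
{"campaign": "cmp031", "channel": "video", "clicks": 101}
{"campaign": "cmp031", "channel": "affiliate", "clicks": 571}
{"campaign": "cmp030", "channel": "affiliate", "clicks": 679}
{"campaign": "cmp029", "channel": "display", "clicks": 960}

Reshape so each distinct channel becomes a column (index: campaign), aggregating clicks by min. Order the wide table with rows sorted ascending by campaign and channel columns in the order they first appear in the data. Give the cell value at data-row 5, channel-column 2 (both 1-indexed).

478

With rows sorted ascending by campaign, row 5 is campaign=cmp032. channel columns in first-appearance order: affiliate, search, display, video; column 2 is search.
Long rows with campaign=cmp032, channel=search: min(478, 951) = 478.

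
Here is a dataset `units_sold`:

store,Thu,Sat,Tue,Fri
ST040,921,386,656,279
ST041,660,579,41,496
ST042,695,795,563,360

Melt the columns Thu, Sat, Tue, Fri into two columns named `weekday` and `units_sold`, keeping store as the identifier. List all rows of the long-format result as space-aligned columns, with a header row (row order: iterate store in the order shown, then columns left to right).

store  weekday  units_sold
ST040  Thu      921       
ST040  Sat      386       
ST040  Tue      656       
ST040  Fri      279       
ST041  Thu      660       
ST041  Sat      579       
ST041  Tue      41        
ST041  Fri      496       
ST042  Thu      695       
ST042  Sat      795       
ST042  Tue      563       
ST042  Fri      360       

Each (store, column) pair becomes one row: 3 × 4 = 12 rows.
For example, (ST040, Thu) → units_sold=921.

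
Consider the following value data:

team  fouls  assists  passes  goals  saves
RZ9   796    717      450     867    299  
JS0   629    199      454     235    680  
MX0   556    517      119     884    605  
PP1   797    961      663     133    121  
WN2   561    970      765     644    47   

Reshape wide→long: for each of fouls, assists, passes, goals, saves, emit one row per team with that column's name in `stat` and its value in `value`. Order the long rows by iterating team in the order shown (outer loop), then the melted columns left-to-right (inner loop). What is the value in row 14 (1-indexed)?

25 rows total (5 × 5). Row 14: index ⌊(14-1)/5⌋ = 2 into team → MX0; (14-1) mod 5 = 3 into the melted columns → goals.
So row 14 is (MX0, goals, 884); value = 884.

884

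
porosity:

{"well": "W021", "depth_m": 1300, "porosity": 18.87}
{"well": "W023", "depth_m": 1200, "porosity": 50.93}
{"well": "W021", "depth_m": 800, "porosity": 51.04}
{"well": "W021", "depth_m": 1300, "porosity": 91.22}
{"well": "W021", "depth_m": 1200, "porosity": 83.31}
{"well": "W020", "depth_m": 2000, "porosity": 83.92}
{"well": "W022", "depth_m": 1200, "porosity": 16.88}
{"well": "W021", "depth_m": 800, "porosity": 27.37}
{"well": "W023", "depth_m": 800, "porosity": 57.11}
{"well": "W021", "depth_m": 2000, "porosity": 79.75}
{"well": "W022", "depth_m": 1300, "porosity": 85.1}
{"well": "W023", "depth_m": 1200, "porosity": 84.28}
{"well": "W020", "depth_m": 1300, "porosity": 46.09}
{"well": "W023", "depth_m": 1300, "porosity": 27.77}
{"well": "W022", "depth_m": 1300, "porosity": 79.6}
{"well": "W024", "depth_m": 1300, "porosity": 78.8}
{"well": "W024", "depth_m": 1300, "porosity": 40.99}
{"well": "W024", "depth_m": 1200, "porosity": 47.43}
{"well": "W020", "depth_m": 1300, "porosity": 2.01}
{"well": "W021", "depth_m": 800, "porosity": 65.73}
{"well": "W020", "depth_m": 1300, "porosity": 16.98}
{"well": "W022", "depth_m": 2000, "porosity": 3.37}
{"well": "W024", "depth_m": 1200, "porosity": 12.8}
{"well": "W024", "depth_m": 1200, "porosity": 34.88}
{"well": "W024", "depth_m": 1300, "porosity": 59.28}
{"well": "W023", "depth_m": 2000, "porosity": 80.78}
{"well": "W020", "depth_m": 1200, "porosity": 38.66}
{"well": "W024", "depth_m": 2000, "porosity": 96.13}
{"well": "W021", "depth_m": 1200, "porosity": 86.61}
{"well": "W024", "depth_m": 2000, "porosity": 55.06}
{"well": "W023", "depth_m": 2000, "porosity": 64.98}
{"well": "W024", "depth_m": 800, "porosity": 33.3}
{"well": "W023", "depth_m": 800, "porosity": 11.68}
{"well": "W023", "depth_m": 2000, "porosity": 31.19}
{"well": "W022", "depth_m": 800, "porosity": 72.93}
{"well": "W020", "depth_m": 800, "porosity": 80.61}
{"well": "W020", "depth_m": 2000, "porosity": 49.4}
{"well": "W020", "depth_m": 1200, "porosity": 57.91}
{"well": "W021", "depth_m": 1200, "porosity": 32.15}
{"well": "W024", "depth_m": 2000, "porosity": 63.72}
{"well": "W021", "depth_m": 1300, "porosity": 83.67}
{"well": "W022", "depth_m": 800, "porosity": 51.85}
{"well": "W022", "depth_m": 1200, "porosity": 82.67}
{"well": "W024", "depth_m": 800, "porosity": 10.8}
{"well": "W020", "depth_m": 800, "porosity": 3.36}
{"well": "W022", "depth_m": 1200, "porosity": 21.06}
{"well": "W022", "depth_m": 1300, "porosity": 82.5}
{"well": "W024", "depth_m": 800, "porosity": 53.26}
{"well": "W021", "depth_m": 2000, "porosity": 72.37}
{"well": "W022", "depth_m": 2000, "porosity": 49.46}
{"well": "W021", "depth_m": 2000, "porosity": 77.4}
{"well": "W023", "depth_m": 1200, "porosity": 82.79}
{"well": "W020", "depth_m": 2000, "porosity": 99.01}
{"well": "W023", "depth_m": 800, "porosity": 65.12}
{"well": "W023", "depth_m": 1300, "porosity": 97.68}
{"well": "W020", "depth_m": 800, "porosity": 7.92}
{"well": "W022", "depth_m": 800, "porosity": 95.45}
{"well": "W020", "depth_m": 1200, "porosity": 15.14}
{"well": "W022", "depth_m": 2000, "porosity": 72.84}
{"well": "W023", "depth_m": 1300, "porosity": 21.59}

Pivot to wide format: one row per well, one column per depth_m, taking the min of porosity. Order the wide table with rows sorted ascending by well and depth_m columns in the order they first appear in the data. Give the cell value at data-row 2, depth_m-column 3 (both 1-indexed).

With rows sorted ascending by well, row 2 is well=W021. depth_m columns in first-appearance order: 1300, 1200, 800, 2000; column 3 is 800.
Long rows with well=W021, depth_m=800: min(51.04, 27.37, 65.73) = 27.37.

27.37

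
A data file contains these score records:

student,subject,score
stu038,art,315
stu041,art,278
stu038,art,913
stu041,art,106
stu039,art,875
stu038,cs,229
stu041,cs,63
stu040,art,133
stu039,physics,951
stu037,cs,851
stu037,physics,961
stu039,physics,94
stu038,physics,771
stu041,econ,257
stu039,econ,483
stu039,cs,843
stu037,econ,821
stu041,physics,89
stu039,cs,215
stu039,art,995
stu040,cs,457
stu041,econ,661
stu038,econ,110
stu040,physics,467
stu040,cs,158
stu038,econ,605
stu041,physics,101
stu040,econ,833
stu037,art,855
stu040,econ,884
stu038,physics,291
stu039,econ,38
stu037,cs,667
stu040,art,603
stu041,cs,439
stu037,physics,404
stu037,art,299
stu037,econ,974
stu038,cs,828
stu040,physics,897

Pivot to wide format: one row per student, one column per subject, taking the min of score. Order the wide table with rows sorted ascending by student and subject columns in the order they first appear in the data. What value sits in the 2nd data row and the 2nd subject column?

229

With rows sorted ascending by student, row 2 is student=stu038. subject columns in first-appearance order: art, cs, physics, econ; column 2 is cs.
Long rows with student=stu038, subject=cs: min(229, 828) = 229.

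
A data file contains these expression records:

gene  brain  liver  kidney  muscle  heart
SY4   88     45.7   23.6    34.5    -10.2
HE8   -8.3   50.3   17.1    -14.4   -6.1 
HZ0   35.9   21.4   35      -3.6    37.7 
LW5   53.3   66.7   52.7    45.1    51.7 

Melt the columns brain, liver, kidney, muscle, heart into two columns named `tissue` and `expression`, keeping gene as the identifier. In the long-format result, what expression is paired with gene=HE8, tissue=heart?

Unpivoting turns each (gene, wide-column) pair into one long row.
The wide cell at row HE8, column heart holds -6.1, so the long row (HE8, heart) has expression=-6.1.

-6.1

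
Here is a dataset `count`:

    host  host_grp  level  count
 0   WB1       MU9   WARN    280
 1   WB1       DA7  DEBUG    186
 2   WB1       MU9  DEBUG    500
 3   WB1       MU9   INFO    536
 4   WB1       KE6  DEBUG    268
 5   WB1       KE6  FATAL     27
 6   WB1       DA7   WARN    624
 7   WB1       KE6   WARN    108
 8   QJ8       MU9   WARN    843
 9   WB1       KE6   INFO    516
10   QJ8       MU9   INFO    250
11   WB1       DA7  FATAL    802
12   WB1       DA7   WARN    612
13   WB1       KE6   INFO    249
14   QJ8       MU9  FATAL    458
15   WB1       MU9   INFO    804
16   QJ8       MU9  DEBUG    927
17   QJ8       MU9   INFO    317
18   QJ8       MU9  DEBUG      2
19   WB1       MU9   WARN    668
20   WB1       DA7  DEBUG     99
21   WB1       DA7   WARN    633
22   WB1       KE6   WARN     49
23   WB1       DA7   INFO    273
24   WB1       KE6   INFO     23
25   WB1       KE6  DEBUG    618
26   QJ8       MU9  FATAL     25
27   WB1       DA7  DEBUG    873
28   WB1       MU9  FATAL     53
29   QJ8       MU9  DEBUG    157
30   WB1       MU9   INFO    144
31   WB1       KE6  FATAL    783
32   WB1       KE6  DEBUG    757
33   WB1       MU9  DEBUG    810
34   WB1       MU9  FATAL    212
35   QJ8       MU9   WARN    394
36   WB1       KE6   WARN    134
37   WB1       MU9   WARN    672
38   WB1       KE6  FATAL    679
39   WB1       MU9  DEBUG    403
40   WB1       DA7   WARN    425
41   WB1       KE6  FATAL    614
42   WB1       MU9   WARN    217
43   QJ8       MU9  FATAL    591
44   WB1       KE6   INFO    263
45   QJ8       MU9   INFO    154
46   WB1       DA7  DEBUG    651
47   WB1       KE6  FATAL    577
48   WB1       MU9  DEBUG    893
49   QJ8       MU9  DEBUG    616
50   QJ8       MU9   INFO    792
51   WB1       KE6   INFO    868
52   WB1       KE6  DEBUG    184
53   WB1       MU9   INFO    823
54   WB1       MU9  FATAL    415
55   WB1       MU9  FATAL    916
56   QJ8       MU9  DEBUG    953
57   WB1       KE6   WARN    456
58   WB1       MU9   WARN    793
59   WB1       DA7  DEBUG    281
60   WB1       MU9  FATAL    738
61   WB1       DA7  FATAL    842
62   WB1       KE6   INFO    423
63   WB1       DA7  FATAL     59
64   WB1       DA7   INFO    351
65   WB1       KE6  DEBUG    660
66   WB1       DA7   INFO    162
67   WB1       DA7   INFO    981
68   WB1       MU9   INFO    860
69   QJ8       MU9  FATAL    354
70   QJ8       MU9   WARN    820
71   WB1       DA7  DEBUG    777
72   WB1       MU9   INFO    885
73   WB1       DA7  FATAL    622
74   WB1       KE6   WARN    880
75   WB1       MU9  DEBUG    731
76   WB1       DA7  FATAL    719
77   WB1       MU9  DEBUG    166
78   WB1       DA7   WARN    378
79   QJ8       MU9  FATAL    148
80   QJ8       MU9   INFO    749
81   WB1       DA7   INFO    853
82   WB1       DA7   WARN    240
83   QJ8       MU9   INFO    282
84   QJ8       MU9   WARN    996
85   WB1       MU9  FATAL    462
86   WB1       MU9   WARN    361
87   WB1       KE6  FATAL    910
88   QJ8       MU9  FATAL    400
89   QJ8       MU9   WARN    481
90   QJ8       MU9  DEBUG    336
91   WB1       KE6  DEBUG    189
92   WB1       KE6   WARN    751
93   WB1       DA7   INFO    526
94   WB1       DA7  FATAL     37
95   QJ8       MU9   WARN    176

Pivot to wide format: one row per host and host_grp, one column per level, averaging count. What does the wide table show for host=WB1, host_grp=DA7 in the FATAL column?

513.50

Rows with host=WB1, host_grp=DA7 and level=FATAL: count values are 802, 842, 59, 622, 719, 37.
(802 + 842 + 59 + 622 + 719 + 37) / 6 = 513.50.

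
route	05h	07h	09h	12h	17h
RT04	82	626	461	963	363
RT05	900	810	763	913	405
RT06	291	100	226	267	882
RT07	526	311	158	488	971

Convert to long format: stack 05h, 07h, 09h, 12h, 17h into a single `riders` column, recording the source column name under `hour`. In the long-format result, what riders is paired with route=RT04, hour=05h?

82

Unpivoting turns each (route, wide-column) pair into one long row.
The wide cell at row RT04, column 05h holds 82, so the long row (RT04, 05h) has riders=82.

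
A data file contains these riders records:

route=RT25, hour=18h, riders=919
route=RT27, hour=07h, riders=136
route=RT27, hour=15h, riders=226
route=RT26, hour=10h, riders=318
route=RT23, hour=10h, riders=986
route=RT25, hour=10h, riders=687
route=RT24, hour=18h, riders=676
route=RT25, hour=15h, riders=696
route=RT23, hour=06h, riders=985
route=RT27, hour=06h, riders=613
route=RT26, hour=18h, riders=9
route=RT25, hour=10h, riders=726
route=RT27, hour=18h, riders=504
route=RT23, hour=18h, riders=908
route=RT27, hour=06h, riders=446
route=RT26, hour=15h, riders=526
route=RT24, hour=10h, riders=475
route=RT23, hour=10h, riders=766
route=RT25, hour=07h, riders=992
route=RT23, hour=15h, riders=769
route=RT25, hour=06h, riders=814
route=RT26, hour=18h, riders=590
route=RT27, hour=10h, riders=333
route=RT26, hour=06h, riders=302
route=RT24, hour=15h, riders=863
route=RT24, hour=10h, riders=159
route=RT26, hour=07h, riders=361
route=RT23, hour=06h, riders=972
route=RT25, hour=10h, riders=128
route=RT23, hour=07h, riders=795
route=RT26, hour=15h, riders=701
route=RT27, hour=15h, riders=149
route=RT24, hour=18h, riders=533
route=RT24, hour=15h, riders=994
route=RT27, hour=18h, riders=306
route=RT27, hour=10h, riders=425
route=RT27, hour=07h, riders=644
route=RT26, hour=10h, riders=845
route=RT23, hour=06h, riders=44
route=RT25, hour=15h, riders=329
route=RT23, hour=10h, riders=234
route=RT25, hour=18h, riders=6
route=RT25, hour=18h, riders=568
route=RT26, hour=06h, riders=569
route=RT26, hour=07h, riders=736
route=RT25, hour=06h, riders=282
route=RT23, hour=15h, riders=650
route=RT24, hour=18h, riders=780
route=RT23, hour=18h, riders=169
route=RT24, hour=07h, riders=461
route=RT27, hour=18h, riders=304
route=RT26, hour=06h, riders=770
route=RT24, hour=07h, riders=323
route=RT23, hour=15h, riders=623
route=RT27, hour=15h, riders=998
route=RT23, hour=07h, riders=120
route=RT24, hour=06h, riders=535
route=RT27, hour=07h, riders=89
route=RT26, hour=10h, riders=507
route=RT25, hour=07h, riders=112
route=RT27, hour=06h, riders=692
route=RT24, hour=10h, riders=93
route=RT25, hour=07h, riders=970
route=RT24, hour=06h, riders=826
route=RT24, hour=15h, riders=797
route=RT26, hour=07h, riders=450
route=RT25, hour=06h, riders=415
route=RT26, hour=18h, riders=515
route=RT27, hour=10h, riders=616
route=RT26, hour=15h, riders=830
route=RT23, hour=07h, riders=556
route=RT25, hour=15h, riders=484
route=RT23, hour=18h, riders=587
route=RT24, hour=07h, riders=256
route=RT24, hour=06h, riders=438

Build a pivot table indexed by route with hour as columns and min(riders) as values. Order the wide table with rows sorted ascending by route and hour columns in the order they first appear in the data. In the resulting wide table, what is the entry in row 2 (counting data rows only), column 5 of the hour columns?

438

With rows sorted ascending by route, row 2 is route=RT24. hour columns in first-appearance order: 18h, 07h, 15h, 10h, 06h; column 5 is 06h.
Long rows with route=RT24, hour=06h: min(535, 826, 438) = 438.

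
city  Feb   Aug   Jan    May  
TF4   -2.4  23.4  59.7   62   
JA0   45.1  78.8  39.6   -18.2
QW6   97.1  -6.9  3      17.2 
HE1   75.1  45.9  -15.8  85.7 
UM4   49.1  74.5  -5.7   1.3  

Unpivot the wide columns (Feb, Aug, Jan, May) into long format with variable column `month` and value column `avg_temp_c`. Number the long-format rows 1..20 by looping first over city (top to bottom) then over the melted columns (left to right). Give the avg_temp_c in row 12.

20 rows total (5 × 4). Row 12: index ⌊(12-1)/4⌋ = 2 into city → QW6; (12-1) mod 4 = 3 into the melted columns → May.
So row 12 is (QW6, May, 17.2); avg_temp_c = 17.2.

17.2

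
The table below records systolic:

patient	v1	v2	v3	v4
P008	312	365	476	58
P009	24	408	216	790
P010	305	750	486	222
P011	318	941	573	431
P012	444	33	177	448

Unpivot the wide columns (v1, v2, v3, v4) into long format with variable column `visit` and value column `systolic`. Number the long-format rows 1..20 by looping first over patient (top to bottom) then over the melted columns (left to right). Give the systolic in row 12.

222

20 rows total (5 × 4). Row 12: index ⌊(12-1)/4⌋ = 2 into patient → P010; (12-1) mod 4 = 3 into the melted columns → v4.
So row 12 is (P010, v4, 222); systolic = 222.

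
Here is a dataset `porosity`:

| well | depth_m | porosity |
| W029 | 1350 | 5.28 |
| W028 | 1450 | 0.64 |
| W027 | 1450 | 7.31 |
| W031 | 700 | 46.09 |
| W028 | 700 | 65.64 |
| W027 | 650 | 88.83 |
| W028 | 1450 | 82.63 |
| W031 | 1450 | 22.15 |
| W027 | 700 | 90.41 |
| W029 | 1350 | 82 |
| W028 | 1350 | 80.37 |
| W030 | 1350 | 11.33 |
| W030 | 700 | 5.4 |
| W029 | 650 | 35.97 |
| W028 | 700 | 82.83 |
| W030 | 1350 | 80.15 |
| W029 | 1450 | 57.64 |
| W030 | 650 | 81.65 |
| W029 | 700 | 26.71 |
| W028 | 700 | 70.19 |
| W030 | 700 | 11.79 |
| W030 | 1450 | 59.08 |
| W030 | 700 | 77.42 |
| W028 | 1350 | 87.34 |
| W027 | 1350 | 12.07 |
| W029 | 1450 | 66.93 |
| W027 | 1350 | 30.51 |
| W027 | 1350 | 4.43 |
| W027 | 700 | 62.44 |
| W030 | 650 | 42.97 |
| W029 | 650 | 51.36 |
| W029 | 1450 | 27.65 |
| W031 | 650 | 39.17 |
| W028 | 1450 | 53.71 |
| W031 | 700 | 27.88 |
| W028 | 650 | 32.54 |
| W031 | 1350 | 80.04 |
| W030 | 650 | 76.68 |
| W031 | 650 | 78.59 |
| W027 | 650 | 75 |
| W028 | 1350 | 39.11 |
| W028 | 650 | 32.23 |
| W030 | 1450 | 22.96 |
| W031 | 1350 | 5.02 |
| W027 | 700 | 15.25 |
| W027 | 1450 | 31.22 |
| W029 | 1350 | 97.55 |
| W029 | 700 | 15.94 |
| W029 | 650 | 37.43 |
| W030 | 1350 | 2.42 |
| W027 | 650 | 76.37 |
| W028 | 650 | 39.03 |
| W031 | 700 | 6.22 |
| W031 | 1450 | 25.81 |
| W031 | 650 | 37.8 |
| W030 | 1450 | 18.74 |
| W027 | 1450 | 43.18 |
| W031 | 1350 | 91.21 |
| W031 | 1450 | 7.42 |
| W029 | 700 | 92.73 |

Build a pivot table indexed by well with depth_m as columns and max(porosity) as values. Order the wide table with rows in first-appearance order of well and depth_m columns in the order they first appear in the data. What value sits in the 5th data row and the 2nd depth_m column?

59.08

With rows in first-appearance order of well, row 5 is well=W030. depth_m columns in first-appearance order: 1350, 1450, 700, 650; column 2 is 1450.
Long rows with well=W030, depth_m=1450: max(59.08, 22.96, 18.74) = 59.08.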